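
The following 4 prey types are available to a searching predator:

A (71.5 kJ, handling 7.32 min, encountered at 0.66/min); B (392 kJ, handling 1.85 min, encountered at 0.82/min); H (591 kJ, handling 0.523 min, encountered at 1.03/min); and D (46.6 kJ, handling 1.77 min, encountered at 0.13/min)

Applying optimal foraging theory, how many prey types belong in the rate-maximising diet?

1

E/h in descending order: H 1.13e+03, B 212, D 26.3, A 9.77 kJ/min. The optimal diet is the largest prefix of this list for which every included type satisfies E_i/h_i > R on the types above it.
Rate on top 1: 395.6. B: 212 < 395.6 → exclude; stop.
Optimal diet: H — 1 of 4 types.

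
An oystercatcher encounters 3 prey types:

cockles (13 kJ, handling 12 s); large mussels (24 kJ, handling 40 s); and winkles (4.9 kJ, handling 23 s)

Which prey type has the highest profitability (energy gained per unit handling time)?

Profitability E/h (kJ/s): cockles = 13/12 = 1.08, large mussels = 24/40 = 0.6, winkles = 4.9/23 = 0.213.
Ranked: cockles > large mussels > winkles.

cockles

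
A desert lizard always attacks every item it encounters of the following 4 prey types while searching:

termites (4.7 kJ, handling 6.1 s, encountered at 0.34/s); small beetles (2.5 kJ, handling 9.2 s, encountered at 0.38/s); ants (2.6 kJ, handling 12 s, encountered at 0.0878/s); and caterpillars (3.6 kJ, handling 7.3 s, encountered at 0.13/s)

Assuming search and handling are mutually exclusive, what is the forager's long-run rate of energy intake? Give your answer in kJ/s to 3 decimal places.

R = Σλ_iE_i / (1 + Σλ_ih_i)
Numerator: 0.34×4.7 + 0.38×2.5 + 0.0878×2.6 + 0.13×3.6 = 3.244
Denominator: 1 + 0.34×6.1 + 0.38×9.2 + 0.0878×12 + 0.13×7.3 = 8.573
R = 3.244/8.573 = 0.3784 kJ/s

0.378 kJ/s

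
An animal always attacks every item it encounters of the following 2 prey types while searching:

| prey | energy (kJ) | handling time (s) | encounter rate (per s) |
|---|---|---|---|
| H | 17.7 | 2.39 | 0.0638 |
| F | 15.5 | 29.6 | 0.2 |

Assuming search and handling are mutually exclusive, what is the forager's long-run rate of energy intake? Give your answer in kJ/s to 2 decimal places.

R = (0.0638×17.7 + 0.2×15.5) / (1 + 0.0638×2.39 + 0.2×29.6) = 4.229/7.072 = 0.598 kJ/s.

0.60 kJ/s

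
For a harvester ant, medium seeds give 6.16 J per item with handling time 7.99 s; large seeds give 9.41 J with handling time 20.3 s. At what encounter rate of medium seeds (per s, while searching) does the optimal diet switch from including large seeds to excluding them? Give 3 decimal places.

0.189 per s

Drop large seeds once their profitability E₂/h₂ falls below the rate achievable on medium seeds alone: E₂/h₂ = λE₁/(1 + λh₁).
Solve for λ: λE₁h₂ = E₂(1 + λh₁) → λ(E₁h₂ − E₂h₁) = E₂ → λ = E₂/(E₁h₂ − E₂h₁).
λ = 9.41/(6.16×20.3 − 9.41×7.99) = 9.41/49.86 = 0.1887 per s.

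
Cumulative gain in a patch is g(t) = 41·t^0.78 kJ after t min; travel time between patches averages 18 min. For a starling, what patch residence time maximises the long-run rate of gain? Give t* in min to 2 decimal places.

63.82 min

Optimal t* satisfies g'(t*) = g(t*)/(T + t*).
g'(t) = 0.78·41·t^-0.22. Setting 0.78·41·t^-0.22 = 41·t^0.78/(18+t) gives 0.78(18+t) = t, so 0.22·t = 0.78×18.
t* = 0.78×18/0.22 = 63.82 min.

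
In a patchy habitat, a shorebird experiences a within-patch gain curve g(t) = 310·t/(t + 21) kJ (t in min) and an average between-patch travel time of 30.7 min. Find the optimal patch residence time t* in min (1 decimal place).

25.4 min

Maximise g(t)/(T+t): set derivative to zero → g'(t)(T+t) = g(t).
g'(t) = 310·21/(t + 21)². Setting 310·21/(t+21)² = 310t/[(t+21)(30.7+t)] gives 21(30.7+t) = t(t+21), so t² = 21×30.7 = 644.7.
t* = √644.7 = 25.39 min.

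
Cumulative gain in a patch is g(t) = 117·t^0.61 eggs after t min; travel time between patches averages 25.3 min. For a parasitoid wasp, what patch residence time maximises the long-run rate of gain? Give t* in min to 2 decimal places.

39.57 min

By the marginal value theorem, leave when the instantaneous gain rate g'(t) equals the habitat-wide average g(t)/(T + t).
g'(t) = 0.61·117·t^-0.39. Setting 0.61·117·t^-0.39 = 117·t^0.61/(25.3+t) gives 0.61(25.3+t) = t, so 0.39·t = 0.61×25.3.
t* = 0.61×25.3/0.39 = 39.57 min.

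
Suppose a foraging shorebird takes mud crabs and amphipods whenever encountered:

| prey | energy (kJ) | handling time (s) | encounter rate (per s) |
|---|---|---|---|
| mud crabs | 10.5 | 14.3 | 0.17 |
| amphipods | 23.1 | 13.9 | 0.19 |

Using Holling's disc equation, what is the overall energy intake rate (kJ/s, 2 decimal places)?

R = Σλ_iE_i / (1 + Σλ_ih_i)
Numerator: 0.17×10.5 + 0.19×23.1 = 6.174
Denominator: 1 + 0.17×14.3 + 0.19×13.9 = 6.072
R = 6.174/6.072 = 1.017 kJ/s

1.02 kJ/s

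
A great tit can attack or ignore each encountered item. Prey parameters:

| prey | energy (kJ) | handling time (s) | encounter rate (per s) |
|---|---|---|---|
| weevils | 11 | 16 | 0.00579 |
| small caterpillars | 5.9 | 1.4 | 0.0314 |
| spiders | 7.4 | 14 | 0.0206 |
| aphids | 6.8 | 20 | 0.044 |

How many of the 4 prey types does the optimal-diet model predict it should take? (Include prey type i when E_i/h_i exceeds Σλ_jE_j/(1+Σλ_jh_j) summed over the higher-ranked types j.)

E/h in descending order: small caterpillars 4.21, weevils 0.688, spiders 0.529, aphids 0.34 kJ/s. The optimal diet is the largest prefix of this list for which every included type satisfies E_i/h_i > R on the types above it.
Rate on top 1: 0.1775. weevils: 0.688 > 0.1775 → include.
Rate on top 2: 0.219. spiders: 0.529 > 0.219 → include.
Rate on top 3: 0.2817. aphids: 0.34 > 0.2817 → include.
Optimal diet: small caterpillars, weevils, spiders, aphids — 4 of 4 types.

4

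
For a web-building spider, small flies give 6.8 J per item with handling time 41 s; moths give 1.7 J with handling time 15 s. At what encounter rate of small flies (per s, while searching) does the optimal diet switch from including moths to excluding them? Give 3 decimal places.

0.053 per s

The zero-one rule: include moths iff E₂/h₂ > λE₁/(1+λh₁). Equality gives the switch point.
λE₁h₂ = E₂ + λE₂h₁ ⇒ λ = E₂/(E₁h₂ − E₂h₁) = 1.7/(102 − 69.7) = 0.05263 per s.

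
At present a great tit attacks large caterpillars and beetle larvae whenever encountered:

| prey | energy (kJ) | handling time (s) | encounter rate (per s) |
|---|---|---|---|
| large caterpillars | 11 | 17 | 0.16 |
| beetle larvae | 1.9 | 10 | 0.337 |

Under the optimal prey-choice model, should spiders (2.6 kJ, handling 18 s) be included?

No

Current rate: (0.16×11 + 0.337×1.9)/(1 + 0.16×17 + 0.337×10) = 0.3385 kJ/s.
spiders: E/h = 2.6/18 = 0.1444 kJ/s.
0.1444 < 0.3385, so adding spiders would lower the average — exclude it.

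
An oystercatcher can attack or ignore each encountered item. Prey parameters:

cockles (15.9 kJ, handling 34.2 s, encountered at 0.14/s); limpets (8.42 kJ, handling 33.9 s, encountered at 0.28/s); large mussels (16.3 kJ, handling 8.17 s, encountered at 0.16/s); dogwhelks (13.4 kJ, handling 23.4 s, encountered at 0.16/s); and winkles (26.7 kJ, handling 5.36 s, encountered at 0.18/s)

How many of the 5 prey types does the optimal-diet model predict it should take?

1

Rank by E/h (kJ/s): winkles 4.98, large mussels 2, dogwhelks 0.573, cockles 0.465, limpets 0.248. Include each in turn until the next type's E/h falls below the running intake rate.
Rate on top 1: 2.446. large mussels: 2 < 2.446 → exclude; stop.
Optimal diet: winkles — 1 of 5 types.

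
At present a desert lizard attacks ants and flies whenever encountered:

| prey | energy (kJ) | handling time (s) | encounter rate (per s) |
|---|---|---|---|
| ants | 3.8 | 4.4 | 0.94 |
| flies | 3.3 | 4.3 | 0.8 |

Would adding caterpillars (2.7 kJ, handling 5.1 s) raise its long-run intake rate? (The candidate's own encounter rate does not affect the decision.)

No

Current rate: (0.94×3.8 + 0.8×3.3)/(1 + 0.94×4.4 + 0.8×4.3) = 0.7243 kJ/s.
caterpillars: E/h = 2.7/5.1 = 0.5294 kJ/s.
Since 0.5294 < R, time spent handling caterpillars is better spent searching.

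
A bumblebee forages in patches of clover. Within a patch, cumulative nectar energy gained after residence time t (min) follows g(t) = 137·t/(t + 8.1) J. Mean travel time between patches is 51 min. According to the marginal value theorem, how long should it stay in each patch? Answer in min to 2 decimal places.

Optimal t* satisfies g'(t*) = g(t*)/(T + t*).
g'(t) = 137·8.1/(t + 8.1)². Setting 137·8.1/(t+8.1)² = 137t/[(t+8.1)(51+t)] gives 8.1(51+t) = t(t+8.1), so t² = 8.1×51 = 413.1.
t* = √413.1 = 20.32 min.

20.32 min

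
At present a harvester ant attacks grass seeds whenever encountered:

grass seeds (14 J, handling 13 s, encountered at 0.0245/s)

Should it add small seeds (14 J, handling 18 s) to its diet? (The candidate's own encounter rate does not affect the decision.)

Yes

Intake rate on the current diet: R = (0.0245×14) / (1 + 0.0245×13) = 0.343/1.319 = 0.2601 J/s.
Profitability of small seeds: 14/18 = 0.7778 J/s.
Since 0.7778 > R, including small seeds increases the long-run rate.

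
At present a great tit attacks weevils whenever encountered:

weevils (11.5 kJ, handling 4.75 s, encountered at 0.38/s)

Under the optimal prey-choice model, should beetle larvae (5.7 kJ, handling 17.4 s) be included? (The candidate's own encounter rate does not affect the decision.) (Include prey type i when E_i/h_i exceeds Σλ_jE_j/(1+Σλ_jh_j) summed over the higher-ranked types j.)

No

Current rate: (0.38×11.5)/(1 + 0.38×4.75) = 1.558 kJ/s.
Profitability of beetle larvae: 5.7/17.4 = 0.3276 kJ/s.
0.3276 < 1.558, so adding beetle larvae would lower the average — exclude it.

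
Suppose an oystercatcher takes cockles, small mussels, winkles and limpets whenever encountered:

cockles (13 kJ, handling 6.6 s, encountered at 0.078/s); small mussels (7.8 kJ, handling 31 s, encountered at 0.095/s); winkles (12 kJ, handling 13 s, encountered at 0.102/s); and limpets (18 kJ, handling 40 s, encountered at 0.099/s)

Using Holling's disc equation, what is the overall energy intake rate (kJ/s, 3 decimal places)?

0.489 kJ/s

R = (0.078×13 + 0.095×7.8 + 0.102×12 + 0.099×18) / (1 + 0.078×6.6 + 0.095×31 + 0.102×13 + 0.099×40) = 4.761/9.746 = 0.4885 kJ/s.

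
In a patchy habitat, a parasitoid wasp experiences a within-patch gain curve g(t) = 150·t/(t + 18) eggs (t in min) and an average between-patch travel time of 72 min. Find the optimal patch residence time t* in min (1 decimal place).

By the marginal value theorem, leave when the instantaneous gain rate g'(t) equals the habitat-wide average g(t)/(T + t).
g'(t) = 150·18/(t + 18)². Setting 150·18/(t+18)² = 150t/[(t+18)(72+t)] gives 18(72+t) = t(t+18), so t² = 18×72 = 1296.
t* = √1296 = 36 min.

36.0 min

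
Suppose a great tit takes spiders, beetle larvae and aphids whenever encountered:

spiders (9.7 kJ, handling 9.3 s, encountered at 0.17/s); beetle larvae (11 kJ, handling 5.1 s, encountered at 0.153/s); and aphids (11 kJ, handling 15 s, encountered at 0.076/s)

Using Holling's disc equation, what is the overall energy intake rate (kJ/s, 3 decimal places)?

0.926 kJ/s

R = (0.17×9.7 + 0.153×11 + 0.076×11) / (1 + 0.17×9.3 + 0.153×5.1 + 0.076×15) = 4.168/4.501 = 0.926 kJ/s.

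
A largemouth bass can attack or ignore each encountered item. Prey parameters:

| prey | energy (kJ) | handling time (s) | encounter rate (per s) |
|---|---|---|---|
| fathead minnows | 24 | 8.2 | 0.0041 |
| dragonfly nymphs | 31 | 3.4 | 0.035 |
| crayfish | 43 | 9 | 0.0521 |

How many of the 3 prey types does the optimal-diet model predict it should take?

3

E/h in descending order: dragonfly nymphs 9.12, crayfish 4.78, fathead minnows 2.93 kJ/s. The optimal diet is the largest prefix of this list for which every included type satisfies E_i/h_i > R on the types above it.
Rate on top 1: 0.9696. crayfish: 4.78 > 0.9696 → include.
Rate on top 2: 2.094. fathead minnows: 2.93 > 2.094 → include.
Optimal diet: dragonfly nymphs, crayfish, fathead minnows — 3 of 3 types.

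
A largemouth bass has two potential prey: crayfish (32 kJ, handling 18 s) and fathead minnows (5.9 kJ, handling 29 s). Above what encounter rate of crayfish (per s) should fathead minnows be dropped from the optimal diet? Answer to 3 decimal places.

At the threshold, the rate on crayfish alone equals the profitability of fathead minnows: λ·32/(1 + λ·18) = 5.9/29 = 0.2034.
Rearranging, λ(32 − 0.2034×18) = 0.2034, so λ = 0.2034/28.34 = 0.007179 per s.

0.007 per s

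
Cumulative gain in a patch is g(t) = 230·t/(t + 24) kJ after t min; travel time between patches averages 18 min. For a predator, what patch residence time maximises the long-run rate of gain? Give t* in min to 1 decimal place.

By the marginal value theorem, leave when the instantaneous gain rate g'(t) equals the habitat-wide average g(t)/(T + t).
g'(t) = 230·24/(t + 24)². Setting 230·24/(t+24)² = 230t/[(t+24)(18+t)] gives 24(18+t) = t(t+24), so t² = 24×18 = 432.
t* = √432 = 20.78 min.

20.8 min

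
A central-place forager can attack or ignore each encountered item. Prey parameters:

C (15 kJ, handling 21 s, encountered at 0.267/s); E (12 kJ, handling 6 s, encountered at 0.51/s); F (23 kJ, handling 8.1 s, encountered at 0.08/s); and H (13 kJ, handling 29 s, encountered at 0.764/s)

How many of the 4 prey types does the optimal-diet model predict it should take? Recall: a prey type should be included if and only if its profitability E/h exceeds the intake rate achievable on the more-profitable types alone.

Rank by E/h (kJ/s): F 2.84, E 2, C 0.714, H 0.448. Include each in turn until the next type's E/h falls below the running intake rate.
Rate on top 1: 1.117. E: 2 > 1.117 → include.
Rate on top 2: 1.691. C: 0.714 < 1.691 → exclude; stop.
Optimal diet: F, E — 2 of 4 types.

2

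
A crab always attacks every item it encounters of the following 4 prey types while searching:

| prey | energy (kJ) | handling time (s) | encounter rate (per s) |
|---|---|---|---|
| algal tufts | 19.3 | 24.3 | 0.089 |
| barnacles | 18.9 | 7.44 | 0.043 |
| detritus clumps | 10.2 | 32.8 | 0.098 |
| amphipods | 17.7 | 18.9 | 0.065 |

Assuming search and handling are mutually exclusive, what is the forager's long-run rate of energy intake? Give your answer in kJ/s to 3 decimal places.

R = (0.089×19.3 + 0.043×18.9 + 0.098×10.2 + 0.065×17.7) / (1 + 0.089×24.3 + 0.043×7.44 + 0.098×32.8 + 0.065×18.9) = 4.681/7.926 = 0.5906 kJ/s.

0.591 kJ/s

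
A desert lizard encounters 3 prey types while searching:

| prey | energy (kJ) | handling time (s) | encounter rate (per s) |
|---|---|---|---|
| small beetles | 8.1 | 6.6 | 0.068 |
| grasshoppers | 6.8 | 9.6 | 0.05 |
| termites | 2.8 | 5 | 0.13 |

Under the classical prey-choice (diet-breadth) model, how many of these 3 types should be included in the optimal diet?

E/h in descending order: small beetles 1.23, grasshoppers 0.708, termites 0.56 kJ/s. The optimal diet is the largest prefix of this list for which every included type satisfies E_i/h_i > R on the types above it.
Rate on top 1: 0.3802. grasshoppers: 0.708 > 0.3802 → include.
Rate on top 2: 0.4618. termites: 0.56 > 0.4618 → include.
Optimal diet: small beetles, grasshoppers, termites — 3 of 3 types.

3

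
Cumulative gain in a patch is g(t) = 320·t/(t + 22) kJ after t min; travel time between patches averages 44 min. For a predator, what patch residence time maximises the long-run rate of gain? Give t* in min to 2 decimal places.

By the marginal value theorem, leave when the instantaneous gain rate g'(t) equals the habitat-wide average g(t)/(T + t).
g'(t) = 320·22/(t + 22)². Setting 320·22/(t+22)² = 320t/[(t+22)(44+t)] gives 22(44+t) = t(t+22), so t² = 22×44 = 968.
t* = √968 = 31.11 min.

31.11 min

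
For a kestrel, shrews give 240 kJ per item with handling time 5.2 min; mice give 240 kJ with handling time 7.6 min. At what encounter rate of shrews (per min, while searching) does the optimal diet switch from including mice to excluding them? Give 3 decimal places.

Drop mice once their profitability E₂/h₂ falls below the rate achievable on shrews alone: E₂/h₂ = λE₁/(1 + λh₁).
Solve for λ: λE₁h₂ = E₂(1 + λh₁) → λ(E₁h₂ − E₂h₁) = E₂ → λ = E₂/(E₁h₂ − E₂h₁).
λ = 240/(240×7.6 − 240×5.2) = 240/576 = 0.4167 per min.

0.417 per min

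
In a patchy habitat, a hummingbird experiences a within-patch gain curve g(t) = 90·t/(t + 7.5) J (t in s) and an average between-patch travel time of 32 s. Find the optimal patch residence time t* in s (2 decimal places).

15.49 s

Maximise g(t)/(T+t): set derivative to zero → g'(t)(T+t) = g(t).
g'(t) = 90·7.5/(t + 7.5)². Setting 90·7.5/(t+7.5)² = 90t/[(t+7.5)(32+t)] gives 7.5(32+t) = t(t+7.5), so t² = 7.5×32 = 240.
t* = √240 = 15.49 s.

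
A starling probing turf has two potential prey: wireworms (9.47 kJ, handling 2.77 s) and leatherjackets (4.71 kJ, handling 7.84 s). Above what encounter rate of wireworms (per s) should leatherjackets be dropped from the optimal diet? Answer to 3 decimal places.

Drop leatherjackets once their profitability E₂/h₂ falls below the rate achievable on wireworms alone: E₂/h₂ = λE₁/(1 + λh₁).
Solve for λ: λE₁h₂ = E₂(1 + λh₁) → λ(E₁h₂ − E₂h₁) = E₂ → λ = E₂/(E₁h₂ − E₂h₁).
λ = 4.71/(9.47×7.84 − 4.71×2.77) = 4.71/61.2 = 0.07696 per s.

0.077 per s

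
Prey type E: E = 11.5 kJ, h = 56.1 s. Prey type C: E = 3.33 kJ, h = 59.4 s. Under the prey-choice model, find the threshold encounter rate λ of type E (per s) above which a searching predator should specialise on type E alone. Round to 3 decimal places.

0.007 per s

At the threshold, the rate on type E alone equals the profitability of type C: λ·11.5/(1 + λ·56.1) = 3.33/59.4 = 0.05606.
Rearranging, λ(11.5 − 0.05606×56.1) = 0.05606, so λ = 0.05606/8.355 = 0.00671 per s.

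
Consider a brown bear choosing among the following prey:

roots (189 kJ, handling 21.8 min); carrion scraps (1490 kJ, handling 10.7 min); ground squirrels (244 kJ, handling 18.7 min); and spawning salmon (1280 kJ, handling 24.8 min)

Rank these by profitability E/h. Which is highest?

carrion scraps

Profitability E/h (kJ/min): roots = 189/21.8 = 8.67, carrion scraps = 1490/10.7 = 139, ground squirrels = 244/18.7 = 13, spawning salmon = 1280/24.8 = 51.6.
Ranked: carrion scraps > spawning salmon > ground squirrels > roots.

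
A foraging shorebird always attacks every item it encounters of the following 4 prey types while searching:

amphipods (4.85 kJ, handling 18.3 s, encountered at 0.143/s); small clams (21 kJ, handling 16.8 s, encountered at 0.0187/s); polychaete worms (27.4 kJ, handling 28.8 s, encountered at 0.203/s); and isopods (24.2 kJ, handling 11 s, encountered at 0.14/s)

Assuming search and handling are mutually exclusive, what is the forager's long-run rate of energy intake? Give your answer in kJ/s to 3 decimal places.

R = (0.143×4.85 + 0.0187×21 + 0.203×27.4 + 0.14×24.2) / (1 + 0.143×18.3 + 0.0187×16.8 + 0.203×28.8 + 0.14×11) = 10.04/11.32 = 0.8868 kJ/s.

0.887 kJ/s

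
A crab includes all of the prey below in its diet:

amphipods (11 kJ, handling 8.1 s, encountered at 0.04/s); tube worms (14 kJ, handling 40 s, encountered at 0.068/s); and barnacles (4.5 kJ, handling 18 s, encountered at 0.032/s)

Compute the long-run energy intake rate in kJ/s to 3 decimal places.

Energy encountered per unit search time: 0.04×11 + 0.068×14 + 0.032×4.5 = 1.536 kJ/s.
Handling time per unit search time: 0.04×8.1 + 0.068×40 + 0.032×18 = 3.62.
Rate = 1.536/(1 + 3.62) = 0.3325 kJ/s.

0.332 kJ/s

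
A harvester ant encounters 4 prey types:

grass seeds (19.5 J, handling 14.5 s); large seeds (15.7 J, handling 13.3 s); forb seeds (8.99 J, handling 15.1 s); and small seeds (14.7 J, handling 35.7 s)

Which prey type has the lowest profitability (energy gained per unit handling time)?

small seeds

In descending order of E/h:
grass seeds: 19.5/14.5 = 1.34 J/s
large seeds: 15.7/13.3 = 1.18 J/s
forb seeds: 8.99/15.1 = 0.595 J/s
small seeds: 14.7/35.7 = 0.412 J/s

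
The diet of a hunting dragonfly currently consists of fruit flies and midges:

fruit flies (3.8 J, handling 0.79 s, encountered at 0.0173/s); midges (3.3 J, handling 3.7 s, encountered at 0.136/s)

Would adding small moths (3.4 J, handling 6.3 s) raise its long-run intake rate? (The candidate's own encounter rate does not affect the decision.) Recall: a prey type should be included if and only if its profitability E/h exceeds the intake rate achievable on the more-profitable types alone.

Current rate: (0.0173×3.8 + 0.136×3.3)/(1 + 0.0173×0.79 + 0.136×3.7) = 0.3392 J/s.
Profitability of small moths: 3.4/6.3 = 0.5397 J/s.
Since 0.5397 > R, including small moths increases the long-run rate.

Yes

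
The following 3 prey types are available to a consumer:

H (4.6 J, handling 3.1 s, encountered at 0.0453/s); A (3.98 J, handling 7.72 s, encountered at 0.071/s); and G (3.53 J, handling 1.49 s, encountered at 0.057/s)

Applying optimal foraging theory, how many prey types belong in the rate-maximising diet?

Profitabilities (E/h, J/s): G 2.37, H 1.48, A 0.516. Add prey in this order while the next type's profitability exceeds the intake rate on those already taken.
Rate on top 1: 0.1855. H: 1.48 > 0.1855 → include.
Rate on top 2: 0.3343. A: 0.516 > 0.3343 → include.
Optimal diet: G, H, A — 3 of 3 types.

3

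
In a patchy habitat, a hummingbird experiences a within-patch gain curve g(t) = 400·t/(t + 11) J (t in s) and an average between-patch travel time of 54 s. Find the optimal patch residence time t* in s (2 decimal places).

24.37 s

By the marginal value theorem, leave when the instantaneous gain rate g'(t) equals the habitat-wide average g(t)/(T + t).
g'(t) = 400·11/(t + 11)². Setting 400·11/(t+11)² = 400t/[(t+11)(54+t)] gives 11(54+t) = t(t+11), so t² = 11×54 = 594.
t* = √594 = 24.37 s.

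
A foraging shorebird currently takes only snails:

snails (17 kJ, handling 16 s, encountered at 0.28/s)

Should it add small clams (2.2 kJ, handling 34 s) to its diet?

Intake rate on the current diet: R = (0.28×17) / (1 + 0.28×16) = 4.76/5.48 = 0.8686 kJ/s.
small clams: E/h = 2.2/34 = 0.06471 kJ/s.
0.06471 < 0.8686, so adding small clams would lower the average — exclude it.

No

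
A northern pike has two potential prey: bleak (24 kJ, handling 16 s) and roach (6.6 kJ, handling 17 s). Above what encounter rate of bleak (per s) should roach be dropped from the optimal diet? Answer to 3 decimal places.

0.022 per s

The zero-one rule: include roach iff E₂/h₂ > λE₁/(1+λh₁). Equality gives the switch point.
λE₁h₂ = E₂ + λE₂h₁ ⇒ λ = E₂/(E₁h₂ − E₂h₁) = 6.6/(408 − 105.6) = 0.02183 per s.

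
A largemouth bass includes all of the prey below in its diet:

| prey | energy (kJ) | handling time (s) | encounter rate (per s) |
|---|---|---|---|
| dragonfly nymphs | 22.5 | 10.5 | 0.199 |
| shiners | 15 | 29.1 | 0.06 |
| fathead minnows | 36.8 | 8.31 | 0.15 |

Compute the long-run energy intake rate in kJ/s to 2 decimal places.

R = (0.199×22.5 + 0.06×15 + 0.15×36.8) / (1 + 0.199×10.5 + 0.06×29.1 + 0.15×8.31) = 10.9/6.082 = 1.792 kJ/s.

1.79 kJ/s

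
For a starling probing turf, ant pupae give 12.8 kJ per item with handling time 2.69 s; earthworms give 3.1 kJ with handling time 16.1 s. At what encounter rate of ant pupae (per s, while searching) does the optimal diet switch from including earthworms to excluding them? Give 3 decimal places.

Drop earthworms once their profitability E₂/h₂ falls below the rate achievable on ant pupae alone: E₂/h₂ = λE₁/(1 + λh₁).
Solve for λ: λE₁h₂ = E₂(1 + λh₁) → λ(E₁h₂ − E₂h₁) = E₂ → λ = E₂/(E₁h₂ − E₂h₁).
λ = 3.1/(12.8×16.1 − 3.1×2.69) = 3.1/197.7 = 0.01568 per s.

0.016 per s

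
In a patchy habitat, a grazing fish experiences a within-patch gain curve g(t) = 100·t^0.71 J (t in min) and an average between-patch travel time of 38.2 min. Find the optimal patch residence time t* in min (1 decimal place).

93.5 min

Maximise g(t)/(T+t): set derivative to zero → g'(t)(T+t) = g(t).
g'(t) = 0.71·100·t^-0.29. Setting 0.71·100·t^-0.29 = 100·t^0.71/(38.2+t) gives 0.71(38.2+t) = t, so 0.29·t = 0.71×38.2.
t* = 0.71×38.2/0.29 = 93.52 min.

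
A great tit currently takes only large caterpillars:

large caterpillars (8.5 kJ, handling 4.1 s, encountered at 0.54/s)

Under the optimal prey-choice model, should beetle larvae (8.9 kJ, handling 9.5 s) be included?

No

Intake rate on the current diet: R = (0.54×8.5) / (1 + 0.54×4.1) = 4.59/3.214 = 1.428 kJ/s.
beetle larvae: E/h = 8.9/9.5 = 0.9368 kJ/s.
Since 0.9368 < R, time spent handling beetle larvae is better spent searching.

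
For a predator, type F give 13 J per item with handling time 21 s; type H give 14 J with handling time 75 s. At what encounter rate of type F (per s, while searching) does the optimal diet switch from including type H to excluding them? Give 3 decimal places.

0.021 per s

Drop type H once their profitability E₂/h₂ falls below the rate achievable on type F alone: E₂/h₂ = λE₁/(1 + λh₁).
Solve for λ: λE₁h₂ = E₂(1 + λh₁) → λ(E₁h₂ − E₂h₁) = E₂ → λ = E₂/(E₁h₂ − E₂h₁).
λ = 14/(13×75 − 14×21) = 14/681 = 0.02056 per s.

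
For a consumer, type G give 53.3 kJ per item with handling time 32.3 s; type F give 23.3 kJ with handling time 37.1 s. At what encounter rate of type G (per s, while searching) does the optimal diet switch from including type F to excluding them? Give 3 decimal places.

0.019 per s

The zero-one rule: include type F iff E₂/h₂ > λE₁/(1+λh₁). Equality gives the switch point.
λE₁h₂ = E₂ + λE₂h₁ ⇒ λ = E₂/(E₁h₂ − E₂h₁) = 23.3/(1977 − 752.6) = 0.01902 per s.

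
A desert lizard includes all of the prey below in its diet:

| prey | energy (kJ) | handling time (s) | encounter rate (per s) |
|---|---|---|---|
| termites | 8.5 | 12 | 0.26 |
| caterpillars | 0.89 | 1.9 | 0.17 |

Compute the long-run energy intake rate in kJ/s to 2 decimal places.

R = Σλ_iE_i / (1 + Σλ_ih_i)
Numerator: 0.26×8.5 + 0.17×0.89 = 2.361
Denominator: 1 + 0.26×12 + 0.17×1.9 = 4.443
R = 2.361/4.443 = 0.5315 kJ/s

0.53 kJ/s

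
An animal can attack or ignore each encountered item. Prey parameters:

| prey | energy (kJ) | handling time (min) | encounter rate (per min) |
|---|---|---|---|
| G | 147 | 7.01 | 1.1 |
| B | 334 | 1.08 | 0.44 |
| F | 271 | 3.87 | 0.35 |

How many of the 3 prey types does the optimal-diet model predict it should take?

1

Rank by E/h (kJ/min): B 309, F 70, G 21. Include each in turn until the next type's E/h falls below the running intake rate.
Rate on top 1: 99.62. F: 70 < 99.62 → exclude; stop.
Optimal diet: B — 1 of 3 types.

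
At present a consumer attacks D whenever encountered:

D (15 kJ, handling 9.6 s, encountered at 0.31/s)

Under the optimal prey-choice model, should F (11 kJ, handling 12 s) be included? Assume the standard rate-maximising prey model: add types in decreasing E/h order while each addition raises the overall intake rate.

No

Intake rate on the current diet: R = (0.31×15) / (1 + 0.31×9.6) = 4.65/3.976 = 1.17 kJ/s.
F: E/h = 11/12 = 0.9167 kJ/s.
Since 0.9167 < R, time spent handling F is better spent searching.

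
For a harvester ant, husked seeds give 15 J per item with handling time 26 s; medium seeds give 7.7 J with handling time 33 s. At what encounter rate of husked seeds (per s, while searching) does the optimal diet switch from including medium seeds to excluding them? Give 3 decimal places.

0.026 per s

At the threshold, the rate on husked seeds alone equals the profitability of medium seeds: λ·15/(1 + λ·26) = 7.7/33 = 0.2333.
Rearranging, λ(15 − 0.2333×26) = 0.2333, so λ = 0.2333/8.933 = 0.02612 per s.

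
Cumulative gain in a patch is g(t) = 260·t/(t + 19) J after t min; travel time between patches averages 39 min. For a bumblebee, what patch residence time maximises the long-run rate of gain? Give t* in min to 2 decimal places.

Maximise g(t)/(T+t): set derivative to zero → g'(t)(T+t) = g(t).
g'(t) = 260·19/(t + 19)². Setting 260·19/(t+19)² = 260t/[(t+19)(39+t)] gives 19(39+t) = t(t+19), so t² = 19×39 = 741.
t* = √741 = 27.22 min.

27.22 min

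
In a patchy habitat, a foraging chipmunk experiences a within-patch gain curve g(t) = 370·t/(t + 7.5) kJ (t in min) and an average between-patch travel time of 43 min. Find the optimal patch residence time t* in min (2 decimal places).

Optimal t* satisfies g'(t*) = g(t*)/(T + t*).
g'(t) = 370·7.5/(t + 7.5)². Setting 370·7.5/(t+7.5)² = 370t/[(t+7.5)(43+t)] gives 7.5(43+t) = t(t+7.5), so t² = 7.5×43 = 322.5.
t* = √322.5 = 17.96 min.

17.96 min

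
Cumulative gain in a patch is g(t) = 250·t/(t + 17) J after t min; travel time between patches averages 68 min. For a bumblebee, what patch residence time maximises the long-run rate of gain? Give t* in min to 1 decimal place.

34.0 min

Maximise g(t)/(T+t): set derivative to zero → g'(t)(T+t) = g(t).
g'(t) = 250·17/(t + 17)². Setting 250·17/(t+17)² = 250t/[(t+17)(68+t)] gives 17(68+t) = t(t+17), so t² = 17×68 = 1156.
t* = √1156 = 34 min.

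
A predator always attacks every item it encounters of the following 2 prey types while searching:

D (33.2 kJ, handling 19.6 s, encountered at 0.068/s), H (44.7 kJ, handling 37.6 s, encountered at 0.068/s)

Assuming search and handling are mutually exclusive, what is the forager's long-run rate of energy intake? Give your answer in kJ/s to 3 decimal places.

1.083 kJ/s

R = (0.068×33.2 + 0.068×44.7) / (1 + 0.068×19.6 + 0.068×37.6) = 5.297/4.89 = 1.083 kJ/s.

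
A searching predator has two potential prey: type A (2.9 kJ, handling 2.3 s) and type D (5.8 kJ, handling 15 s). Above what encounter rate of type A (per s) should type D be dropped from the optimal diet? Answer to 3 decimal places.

At the threshold, the rate on type A alone equals the profitability of type D: λ·2.9/(1 + λ·2.3) = 5.8/15 = 0.3867.
Rearranging, λ(2.9 − 0.3867×2.3) = 0.3867, so λ = 0.3867/2.011 = 0.1923 per s.

0.192 per s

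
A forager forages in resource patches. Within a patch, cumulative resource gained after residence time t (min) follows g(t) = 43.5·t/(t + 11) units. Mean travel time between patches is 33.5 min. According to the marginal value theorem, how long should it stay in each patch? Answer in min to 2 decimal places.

19.20 min

Maximise g(t)/(T+t): set derivative to zero → g'(t)(T+t) = g(t).
g'(t) = 43.5·11/(t + 11)². Setting 43.5·11/(t+11)² = 43.5t/[(t+11)(33.5+t)] gives 11(33.5+t) = t(t+11), so t² = 11×33.5 = 368.5.
t* = √368.5 = 19.2 min.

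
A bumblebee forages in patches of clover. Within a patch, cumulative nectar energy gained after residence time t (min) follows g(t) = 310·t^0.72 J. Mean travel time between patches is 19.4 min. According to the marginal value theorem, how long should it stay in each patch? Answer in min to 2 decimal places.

Optimal t* satisfies g'(t*) = g(t*)/(T + t*).
g'(t) = 0.72·310·t^-0.28. Setting 0.72·310·t^-0.28 = 310·t^0.72/(19.4+t) gives 0.72(19.4+t) = t, so 0.28·t = 0.72×19.4.
t* = 0.72×19.4/0.28 = 49.89 min.

49.89 min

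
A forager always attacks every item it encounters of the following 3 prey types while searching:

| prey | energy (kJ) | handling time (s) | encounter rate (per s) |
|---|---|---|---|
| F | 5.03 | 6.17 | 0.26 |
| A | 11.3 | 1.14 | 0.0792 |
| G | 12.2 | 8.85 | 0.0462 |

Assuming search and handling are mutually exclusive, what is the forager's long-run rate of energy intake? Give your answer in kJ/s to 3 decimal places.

R = Σλ_iE_i / (1 + Σλ_ih_i)
Numerator: 0.26×5.03 + 0.0792×11.3 + 0.0462×12.2 = 2.766
Denominator: 1 + 0.26×6.17 + 0.0792×1.14 + 0.0462×8.85 = 3.103
R = 2.766/3.103 = 0.8914 kJ/s

0.891 kJ/s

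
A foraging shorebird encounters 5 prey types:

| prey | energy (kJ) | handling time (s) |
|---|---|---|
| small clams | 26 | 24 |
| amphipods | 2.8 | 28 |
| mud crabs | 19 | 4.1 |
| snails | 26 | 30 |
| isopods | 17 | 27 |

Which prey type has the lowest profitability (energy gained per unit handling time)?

amphipods

In descending order of E/h:
mud crabs: 19/4.1 = 4.63 kJ/s
small clams: 26/24 = 1.08 kJ/s
snails: 26/30 = 0.867 kJ/s
isopods: 17/27 = 0.63 kJ/s
amphipods: 2.8/28 = 0.1 kJ/s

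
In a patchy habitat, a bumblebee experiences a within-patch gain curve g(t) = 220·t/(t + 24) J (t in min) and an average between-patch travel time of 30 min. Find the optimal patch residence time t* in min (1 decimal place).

26.8 min

Optimal t* satisfies g'(t*) = g(t*)/(T + t*).
g'(t) = 220·24/(t + 24)². Setting 220·24/(t+24)² = 220t/[(t+24)(30+t)] gives 24(30+t) = t(t+24), so t² = 24×30 = 720.
t* = √720 = 26.83 min.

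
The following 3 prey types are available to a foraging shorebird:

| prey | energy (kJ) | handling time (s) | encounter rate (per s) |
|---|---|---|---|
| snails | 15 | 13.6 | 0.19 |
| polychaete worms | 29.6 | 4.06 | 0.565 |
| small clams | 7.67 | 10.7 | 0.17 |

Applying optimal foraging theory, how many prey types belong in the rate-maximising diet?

1

E/h in descending order: polychaete worms 7.29, snails 1.1, small clams 0.717 kJ/s. The optimal diet is the largest prefix of this list for which every included type satisfies E_i/h_i > R on the types above it.
Rate on top 1: 5.077. snails: 1.1 < 5.077 → exclude; stop.
Optimal diet: polychaete worms — 1 of 3 types.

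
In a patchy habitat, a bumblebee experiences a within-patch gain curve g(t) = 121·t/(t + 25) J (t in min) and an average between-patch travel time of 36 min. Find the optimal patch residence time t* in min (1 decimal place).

30.0 min

Optimal t* satisfies g'(t*) = g(t*)/(T + t*).
g'(t) = 121·25/(t + 25)². Setting 121·25/(t+25)² = 121t/[(t+25)(36+t)] gives 25(36+t) = t(t+25), so t² = 25×36 = 900.
t* = √900 = 30 min.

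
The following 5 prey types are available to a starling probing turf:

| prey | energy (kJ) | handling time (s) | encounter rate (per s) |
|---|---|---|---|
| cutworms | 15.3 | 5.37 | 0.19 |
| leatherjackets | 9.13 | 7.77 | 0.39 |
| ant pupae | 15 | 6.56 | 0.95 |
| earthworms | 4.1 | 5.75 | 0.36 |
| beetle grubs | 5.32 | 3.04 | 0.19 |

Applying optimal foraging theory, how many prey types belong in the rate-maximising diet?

2

Rank by E/h (kJ/s): cutworms 2.85, ant pupae 2.29, beetle grubs 1.75, leatherjackets 1.18, earthworms 0.713. Include each in turn until the next type's E/h falls below the running intake rate.
Rate on top 1: 1.439. ant pupae: 2.29 > 1.439 → include.
Rate on top 2: 2.079. beetle grubs: 1.75 < 2.079 → exclude; stop.
Optimal diet: cutworms, ant pupae — 2 of 5 types.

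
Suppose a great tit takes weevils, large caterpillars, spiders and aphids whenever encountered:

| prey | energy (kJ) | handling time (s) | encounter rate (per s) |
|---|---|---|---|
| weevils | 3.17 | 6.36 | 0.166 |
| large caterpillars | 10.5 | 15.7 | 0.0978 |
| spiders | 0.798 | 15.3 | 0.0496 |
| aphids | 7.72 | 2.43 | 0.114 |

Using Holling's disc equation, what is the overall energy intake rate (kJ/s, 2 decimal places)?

Energy encountered per unit search time: 0.166×3.17 + 0.0978×10.5 + 0.0496×0.798 + 0.114×7.72 = 2.473 kJ/s.
Handling time per unit search time: 0.166×6.36 + 0.0978×15.7 + 0.0496×15.3 + 0.114×2.43 = 3.627.
Rate = 2.473/(1 + 3.627) = 0.5344 kJ/s.

0.53 kJ/s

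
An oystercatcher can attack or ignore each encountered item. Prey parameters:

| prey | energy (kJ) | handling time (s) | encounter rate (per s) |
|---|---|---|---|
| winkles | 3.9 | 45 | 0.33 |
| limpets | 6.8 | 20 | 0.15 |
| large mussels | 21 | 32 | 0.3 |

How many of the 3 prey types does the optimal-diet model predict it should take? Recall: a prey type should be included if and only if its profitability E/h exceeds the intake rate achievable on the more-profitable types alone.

1

Rank by E/h (kJ/s): large mussels 0.656, limpets 0.34, winkles 0.0867. Include each in turn until the next type's E/h falls below the running intake rate.
Rate on top 1: 0.5943. limpets: 0.34 < 0.5943 → exclude; stop.
Optimal diet: large mussels — 1 of 3 types.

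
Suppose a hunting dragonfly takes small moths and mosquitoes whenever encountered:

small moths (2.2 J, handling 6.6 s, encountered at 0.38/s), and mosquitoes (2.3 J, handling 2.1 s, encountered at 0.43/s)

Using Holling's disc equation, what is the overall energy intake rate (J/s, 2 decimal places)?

R = (0.38×2.2 + 0.43×2.3) / (1 + 0.38×6.6 + 0.43×2.1) = 1.825/4.411 = 0.4137 J/s.

0.41 J/s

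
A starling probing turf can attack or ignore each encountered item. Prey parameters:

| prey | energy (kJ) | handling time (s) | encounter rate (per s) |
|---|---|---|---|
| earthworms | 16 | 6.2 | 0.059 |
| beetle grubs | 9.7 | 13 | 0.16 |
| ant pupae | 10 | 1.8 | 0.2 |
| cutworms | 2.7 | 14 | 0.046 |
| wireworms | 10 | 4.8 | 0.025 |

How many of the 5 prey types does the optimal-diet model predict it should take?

E/h in descending order: ant pupae 5.56, earthworms 2.58, wireworms 2.08, beetle grubs 0.746, cutworms 0.193 kJ/s. The optimal diet is the largest prefix of this list for which every included type satisfies E_i/h_i > R on the types above it.
Rate on top 1: 1.471. earthworms: 2.58 > 1.471 → include.
Rate on top 2: 1.706. wireworms: 2.08 > 1.706 → include.
Rate on top 3: 1.73. beetle grubs: 0.746 < 1.73 → exclude; stop.
Optimal diet: ant pupae, earthworms, wireworms — 3 of 5 types.

3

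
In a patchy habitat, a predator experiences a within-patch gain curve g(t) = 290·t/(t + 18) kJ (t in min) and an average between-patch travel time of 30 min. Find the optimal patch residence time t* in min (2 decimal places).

23.24 min

By the marginal value theorem, leave when the instantaneous gain rate g'(t) equals the habitat-wide average g(t)/(T + t).
g'(t) = 290·18/(t + 18)². Setting 290·18/(t+18)² = 290t/[(t+18)(30+t)] gives 18(30+t) = t(t+18), so t² = 18×30 = 540.
t* = √540 = 23.24 min.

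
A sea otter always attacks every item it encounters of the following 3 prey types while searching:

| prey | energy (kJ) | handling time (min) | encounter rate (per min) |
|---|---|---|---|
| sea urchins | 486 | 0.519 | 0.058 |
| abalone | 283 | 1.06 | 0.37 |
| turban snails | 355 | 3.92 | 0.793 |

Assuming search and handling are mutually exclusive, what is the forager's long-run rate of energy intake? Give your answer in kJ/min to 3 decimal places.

91.464 kJ/min

R = (0.058×486 + 0.37×283 + 0.793×355) / (1 + 0.058×0.519 + 0.37×1.06 + 0.793×3.92) = 414.4/4.531 = 91.46 kJ/min.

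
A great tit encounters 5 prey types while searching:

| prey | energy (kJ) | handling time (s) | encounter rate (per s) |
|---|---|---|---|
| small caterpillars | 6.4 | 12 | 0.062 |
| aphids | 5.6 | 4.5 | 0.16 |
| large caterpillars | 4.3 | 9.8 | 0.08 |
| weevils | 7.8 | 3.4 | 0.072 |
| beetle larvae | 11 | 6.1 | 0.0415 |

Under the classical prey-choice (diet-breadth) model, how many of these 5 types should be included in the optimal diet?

3

Profitabilities (E/h, kJ/s): weevils 2.29, beetle larvae 1.8, aphids 1.24, small caterpillars 0.533, large caterpillars 0.439. Add prey in this order while the next type's profitability exceeds the intake rate on those already taken.
Rate on top 1: 0.4512. beetle larvae: 1.8 > 0.4512 → include.
Rate on top 2: 0.6797. aphids: 1.24 > 0.6797 → include.
Rate on top 3: 0.863. small caterpillars: 0.533 < 0.863 → exclude; stop.
Optimal diet: weevils, beetle larvae, aphids — 3 of 5 types.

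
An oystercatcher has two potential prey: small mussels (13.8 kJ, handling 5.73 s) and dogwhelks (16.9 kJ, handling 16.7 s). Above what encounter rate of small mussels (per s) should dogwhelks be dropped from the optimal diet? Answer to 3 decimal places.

The zero-one rule: include dogwhelks iff E₂/h₂ > λE₁/(1+λh₁). Equality gives the switch point.
λE₁h₂ = E₂ + λE₂h₁ ⇒ λ = E₂/(E₁h₂ − E₂h₁) = 16.9/(230.5 − 96.84) = 0.1265 per s.

0.126 per s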